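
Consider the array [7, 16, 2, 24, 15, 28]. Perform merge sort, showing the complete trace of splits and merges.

Merge sort trace:

Split: [7, 16, 2, 24, 15, 28] -> [7, 16, 2] and [24, 15, 28]
  Split: [7, 16, 2] -> [7] and [16, 2]
    Split: [16, 2] -> [16] and [2]
    Merge: [16] + [2] -> [2, 16]
  Merge: [7] + [2, 16] -> [2, 7, 16]
  Split: [24, 15, 28] -> [24] and [15, 28]
    Split: [15, 28] -> [15] and [28]
    Merge: [15] + [28] -> [15, 28]
  Merge: [24] + [15, 28] -> [15, 24, 28]
Merge: [2, 7, 16] + [15, 24, 28] -> [2, 7, 15, 16, 24, 28]

Final sorted array: [2, 7, 15, 16, 24, 28]

The merge sort proceeds by recursively splitting the array and merging sorted halves.
After all merges, the sorted array is [2, 7, 15, 16, 24, 28].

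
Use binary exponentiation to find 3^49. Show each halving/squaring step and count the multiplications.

Computing 3^49 by squaring (build up from 3^1; each line after the first costs one multiplication):

3^1 = 3
3^2 = (3^1)^2 = 3^2 = 9
3^3 = 3 * 3^2 = 3 * 9 = 27
3^6 = (3^3)^2 = 27^2 = 729
3^12 = (3^6)^2 = 729^2 = 531441
3^24 = (3^12)^2 = 531441^2 = 282429536481
3^48 = (3^24)^2 = 282429536481^2 = 79766443076872509863361
3^49 = 3 * 3^48 = 3 * 79766443076872509863361 = 239299329230617529590083

Result: 239299329230617529590083
Multiplications needed: 7 (7 lines after 3^1)

3^49 = 239299329230617529590083. Using exponentiation by squaring, this requires 7 multiplications. The key idea: if the exponent is even, square the half-power; if odd, multiply by the base once.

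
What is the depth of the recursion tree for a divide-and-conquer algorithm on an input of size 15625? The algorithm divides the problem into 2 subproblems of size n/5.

For divide and conquer with division factor 5:

Problem sizes at each level:
Level 0: 15625
Level 1: 3125
Level 2: 625
Level 3: 125
Level 4: 25
Level 5: 5
Level 6: 1

The root is level 0 and the size-1 base case is level 6 (the tree spans levels 0 through 6, i.e. 7 levels counting the root), so the depth is the number of divisions: log_5(15625) = 6

The recursion tree depth is log_5(15625) = 6. At each level, the problem size is divided by 5, so it takes 6 divisions to reduce to a base case of size 1. The algorithm makes 2 recursive calls at each level.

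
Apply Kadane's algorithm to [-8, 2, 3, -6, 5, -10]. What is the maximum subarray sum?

Using Kadane's algorithm on [-8, 2, 3, -6, 5, -10]:

Scanning through the array:
Position 1 (value 2): max_ending_here = 2, max_so_far = 2
Position 2 (value 3): max_ending_here = 5, max_so_far = 5
Position 3 (value -6): max_ending_here = -1, max_so_far = 5
Position 4 (value 5): max_ending_here = 5, max_so_far = 5
Position 5 (value -10): max_ending_here = -5, max_so_far = 5

Maximum subarray: [2, 3]
Maximum sum: 5

The maximum subarray is [2, 3] with sum 5. This subarray runs from index 1 to index 2.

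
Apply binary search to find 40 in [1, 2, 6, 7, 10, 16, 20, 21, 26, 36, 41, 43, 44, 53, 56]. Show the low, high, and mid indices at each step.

Binary search for 40 in [1, 2, 6, 7, 10, 16, 20, 21, 26, 36, 41, 43, 44, 53, 56]:

lo=0, hi=14, mid=7, arr[mid]=21 -> 21 < 40, search right half
lo=8, hi=14, mid=11, arr[mid]=43 -> 43 > 40, search left half
lo=8, hi=10, mid=9, arr[mid]=36 -> 36 < 40, search right half
lo=10, hi=10, mid=10, arr[mid]=41 -> 41 > 40, search left half
lo=10 > hi=9, target 40 not found

Binary search determines that 40 is not in the array after 4 comparisons. The search space was exhausted without finding the target.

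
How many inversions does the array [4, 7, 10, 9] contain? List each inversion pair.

Finding inversions in [4, 7, 10, 9]:

(2, 3): arr[2]=10 > arr[3]=9

Total inversions: 1

The array has 1 inversion(s): (2,3). Each pair (i,j) satisfies i < j and arr[i] > arr[j].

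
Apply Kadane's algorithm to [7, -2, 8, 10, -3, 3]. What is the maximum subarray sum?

Using Kadane's algorithm on [7, -2, 8, 10, -3, 3]:

Scanning through the array:
Position 1 (value -2): max_ending_here = 5, max_so_far = 7
Position 2 (value 8): max_ending_here = 13, max_so_far = 13
Position 3 (value 10): max_ending_here = 23, max_so_far = 23
Position 4 (value -3): max_ending_here = 20, max_so_far = 23
Position 5 (value 3): max_ending_here = 23, max_so_far = 23

Maximum subarray: [7, -2, 8, 10]
Maximum sum: 23

The maximum subarray is [7, -2, 8, 10] with sum 23. This subarray runs from index 0 to index 3.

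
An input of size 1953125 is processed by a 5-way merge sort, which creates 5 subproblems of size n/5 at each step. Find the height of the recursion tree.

For divide and conquer with division factor 5:

Problem sizes at each level:
Level 0: 1953125
Level 1: 390625
Level 2: 78125
Level 3: 15625
Level 4: 3125
Level 5: 625
Level 6: 125
Level 7: 25
Level 8: 5
Level 9: 1

The root is level 0 and the size-1 base case is level 9 (the tree spans levels 0 through 9, i.e. 10 levels counting the root), so the depth is the number of divisions: log_5(1953125) = 9

The recursion tree depth is log_5(1953125) = 9. At each level, the problem size is divided by 5, so it takes 9 divisions to reduce to a base case of size 1. The algorithm makes 5 recursive calls at each level.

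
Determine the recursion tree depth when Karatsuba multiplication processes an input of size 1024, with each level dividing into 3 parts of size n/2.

For divide and conquer with division factor 2:

Problem sizes at each level:
Level 0: 1024
Level 1: 512
Level 2: 256
Level 3: 128
Level 4: 64
Level 5: 32
Level 6: 16
Level 7: 8
Level 8: 4
Level 9: 2
Level 10: 1

The root is level 0 and the size-1 base case is level 10 (the tree spans levels 0 through 10, i.e. 11 levels counting the root), so the depth is the number of divisions: log_2(1024) = 10

The recursion tree depth is log_2(1024) = 10. At each level, the problem size is divided by 2, so it takes 10 divisions to reduce to a base case of size 1. The algorithm makes 3 recursive calls at each level.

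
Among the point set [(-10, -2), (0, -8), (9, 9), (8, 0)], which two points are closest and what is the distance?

Computing all pairwise distances among 4 points:

d((-10, -2), (0, -8)) = 11.6619
d((-10, -2), (9, 9)) = 21.9545
d((-10, -2), (8, 0)) = 18.1108
d((0, -8), (9, 9)) = 19.2354
d((0, -8), (8, 0)) = 11.3137
d((9, 9), (8, 0)) = 9.0554 <-- minimum

Closest pair: (9, 9) and (8, 0) with distance 9.0554

The closest pair is (9, 9) and (8, 0) with Euclidean distance 9.0554. For 4 points, brute-force pairwise comparison is shown above. For large n, the divide-and-conquer algorithm (sort by x, recurse on halves, check the dividing strip) achieves O(n log n).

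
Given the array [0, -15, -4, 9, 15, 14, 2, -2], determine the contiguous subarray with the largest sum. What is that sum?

Using Kadane's algorithm on [0, -15, -4, 9, 15, 14, 2, -2]:

Scanning through the array:
Position 1 (value -15): max_ending_here = -15, max_so_far = 0
Position 2 (value -4): max_ending_here = -4, max_so_far = 0
Position 3 (value 9): max_ending_here = 9, max_so_far = 9
Position 4 (value 15): max_ending_here = 24, max_so_far = 24
Position 5 (value 14): max_ending_here = 38, max_so_far = 38
Position 6 (value 2): max_ending_here = 40, max_so_far = 40
Position 7 (value -2): max_ending_here = 38, max_so_far = 40

Maximum subarray: [9, 15, 14, 2]
Maximum sum: 40

The maximum subarray is [9, 15, 14, 2] with sum 40. This subarray runs from index 3 to index 6.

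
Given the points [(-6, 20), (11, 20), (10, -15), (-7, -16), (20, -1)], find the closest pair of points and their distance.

Computing all pairwise distances among 5 points:

d((-6, 20), (11, 20)) = 17.0 <-- minimum
d((-6, 20), (10, -15)) = 38.4838
d((-6, 20), (-7, -16)) = 36.0139
d((-6, 20), (20, -1)) = 33.4215
d((11, 20), (10, -15)) = 35.0143
d((11, 20), (-7, -16)) = 40.2492
d((11, 20), (20, -1)) = 22.8473
d((10, -15), (-7, -16)) = 17.0294
d((10, -15), (20, -1)) = 17.2047
d((-7, -16), (20, -1)) = 30.8869

Closest pair: (-6, 20) and (11, 20) with distance 17.0

The closest pair is (-6, 20) and (11, 20) with Euclidean distance 17.0. For 5 points, brute-force pairwise comparison is shown above. For large n, the divide-and-conquer algorithm (sort by x, recurse on halves, check the dividing strip) achieves O(n log n).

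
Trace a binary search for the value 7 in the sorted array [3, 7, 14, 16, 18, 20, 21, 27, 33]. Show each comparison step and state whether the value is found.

Binary search for 7 in [3, 7, 14, 16, 18, 20, 21, 27, 33]:

lo=0, hi=8, mid=4, arr[mid]=18 -> 18 > 7, search left half
lo=0, hi=3, mid=1, arr[mid]=7 -> Found target at index 1!

Binary search finds 7 at index 1 after 2 comparisons. The search repeatedly halves the search space by comparing with the middle element.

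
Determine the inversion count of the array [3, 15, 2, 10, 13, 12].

Finding inversions in [3, 15, 2, 10, 13, 12]:

(0, 2): arr[0]=3 > arr[2]=2
(1, 2): arr[1]=15 > arr[2]=2
(1, 3): arr[1]=15 > arr[3]=10
(1, 4): arr[1]=15 > arr[4]=13
(1, 5): arr[1]=15 > arr[5]=12
(4, 5): arr[4]=13 > arr[5]=12

Total inversions: 6

The array has 6 inversion(s): (0,2), (1,2), (1,3), (1,4), (1,5), (4,5). Each pair (i,j) satisfies i < j and arr[i] > arr[j].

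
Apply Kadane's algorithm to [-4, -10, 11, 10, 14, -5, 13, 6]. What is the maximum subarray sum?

Using Kadane's algorithm on [-4, -10, 11, 10, 14, -5, 13, 6]:

Scanning through the array:
Position 1 (value -10): max_ending_here = -10, max_so_far = -4
Position 2 (value 11): max_ending_here = 11, max_so_far = 11
Position 3 (value 10): max_ending_here = 21, max_so_far = 21
Position 4 (value 14): max_ending_here = 35, max_so_far = 35
Position 5 (value -5): max_ending_here = 30, max_so_far = 35
Position 6 (value 13): max_ending_here = 43, max_so_far = 43
Position 7 (value 6): max_ending_here = 49, max_so_far = 49

Maximum subarray: [11, 10, 14, -5, 13, 6]
Maximum sum: 49

The maximum subarray is [11, 10, 14, -5, 13, 6] with sum 49. This subarray runs from index 2 to index 7.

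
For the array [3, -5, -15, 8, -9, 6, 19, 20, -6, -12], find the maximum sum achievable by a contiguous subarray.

Using Kadane's algorithm on [3, -5, -15, 8, -9, 6, 19, 20, -6, -12]:

Scanning through the array:
Position 1 (value -5): max_ending_here = -2, max_so_far = 3
Position 2 (value -15): max_ending_here = -15, max_so_far = 3
Position 3 (value 8): max_ending_here = 8, max_so_far = 8
Position 4 (value -9): max_ending_here = -1, max_so_far = 8
Position 5 (value 6): max_ending_here = 6, max_so_far = 8
Position 6 (value 19): max_ending_here = 25, max_so_far = 25
Position 7 (value 20): max_ending_here = 45, max_so_far = 45
Position 8 (value -6): max_ending_here = 39, max_so_far = 45
Position 9 (value -12): max_ending_here = 27, max_so_far = 45

Maximum subarray: [6, 19, 20]
Maximum sum: 45

The maximum subarray is [6, 19, 20] with sum 45. This subarray runs from index 5 to index 7.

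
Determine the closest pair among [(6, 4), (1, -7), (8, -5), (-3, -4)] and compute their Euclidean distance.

Computing all pairwise distances among 4 points:

d((6, 4), (1, -7)) = 12.083
d((6, 4), (8, -5)) = 9.2195
d((6, 4), (-3, -4)) = 12.0416
d((1, -7), (8, -5)) = 7.2801
d((1, -7), (-3, -4)) = 5.0 <-- minimum
d((8, -5), (-3, -4)) = 11.0454

Closest pair: (1, -7) and (-3, -4) with distance 5.0

The closest pair is (1, -7) and (-3, -4) with Euclidean distance 5.0. For 4 points, brute-force pairwise comparison is shown above. For large n, the divide-and-conquer algorithm (sort by x, recurse on halves, check the dividing strip) achieves O(n log n).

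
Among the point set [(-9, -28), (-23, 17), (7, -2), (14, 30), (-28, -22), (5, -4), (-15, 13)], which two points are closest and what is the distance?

Computing all pairwise distances among 7 points:

d((-9, -28), (-23, 17)) = 47.1275
d((-9, -28), (7, -2)) = 30.5287
d((-9, -28), (14, 30)) = 62.3939
d((-9, -28), (-28, -22)) = 19.9249
d((-9, -28), (5, -4)) = 27.7849
d((-9, -28), (-15, 13)) = 41.4367
d((-23, 17), (7, -2)) = 35.5106
d((-23, 17), (14, 30)) = 39.2173
d((-23, 17), (-28, -22)) = 39.3192
d((-23, 17), (5, -4)) = 35.0
d((-23, 17), (-15, 13)) = 8.9443
d((7, -2), (14, 30)) = 32.7567
d((7, -2), (-28, -22)) = 40.3113
d((7, -2), (5, -4)) = 2.8284 <-- minimum
d((7, -2), (-15, 13)) = 26.6271
d((14, 30), (-28, -22)) = 66.8431
d((14, 30), (5, -4)) = 35.171
d((14, 30), (-15, 13)) = 33.6155
d((-28, -22), (5, -4)) = 37.5899
d((-28, -22), (-15, 13)) = 37.3363
d((5, -4), (-15, 13)) = 26.2488

Closest pair: (7, -2) and (5, -4) with distance 2.8284

The closest pair is (7, -2) and (5, -4) with Euclidean distance 2.8284. For 7 points, brute-force pairwise comparison is shown above. For large n, the divide-and-conquer algorithm (sort by x, recurse on halves, check the dividing strip) achieves O(n log n).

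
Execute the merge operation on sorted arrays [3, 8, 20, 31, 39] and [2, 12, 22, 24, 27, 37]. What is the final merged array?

Merging process:

Compare 3 vs 2: take 2 from right. Merged: [2]
Compare 3 vs 12: take 3 from left. Merged: [2, 3]
Compare 8 vs 12: take 8 from left. Merged: [2, 3, 8]
Compare 20 vs 12: take 12 from right. Merged: [2, 3, 8, 12]
Compare 20 vs 22: take 20 from left. Merged: [2, 3, 8, 12, 20]
Compare 31 vs 22: take 22 from right. Merged: [2, 3, 8, 12, 20, 22]
Compare 31 vs 24: take 24 from right. Merged: [2, 3, 8, 12, 20, 22, 24]
Compare 31 vs 27: take 27 from right. Merged: [2, 3, 8, 12, 20, 22, 24, 27]
Compare 31 vs 37: take 31 from left. Merged: [2, 3, 8, 12, 20, 22, 24, 27, 31]
Compare 39 vs 37: take 37 from right. Merged: [2, 3, 8, 12, 20, 22, 24, 27, 31, 37]
Append remaining from left: [39]. Merged: [2, 3, 8, 12, 20, 22, 24, 27, 31, 37, 39]

Final merged array: [2, 3, 8, 12, 20, 22, 24, 27, 31, 37, 39]
Total comparisons: 10

The merged array is [2, 3, 8, 12, 20, 22, 24, 27, 31, 37, 39], requiring 10 comparisons. The merge step runs in O(n) time where n is the total number of elements.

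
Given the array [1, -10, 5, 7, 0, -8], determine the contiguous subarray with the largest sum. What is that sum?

Using Kadane's algorithm on [1, -10, 5, 7, 0, -8]:

Scanning through the array:
Position 1 (value -10): max_ending_here = -9, max_so_far = 1
Position 2 (value 5): max_ending_here = 5, max_so_far = 5
Position 3 (value 7): max_ending_here = 12, max_so_far = 12
Position 4 (value 0): max_ending_here = 12, max_so_far = 12
Position 5 (value -8): max_ending_here = 4, max_so_far = 12

Maximum subarray: [5, 7]
Maximum sum: 12

The maximum subarray is [5, 7] with sum 12. This subarray runs from index 2 to index 3.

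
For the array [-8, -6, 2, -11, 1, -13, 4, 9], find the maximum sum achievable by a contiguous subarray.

Using Kadane's algorithm on [-8, -6, 2, -11, 1, -13, 4, 9]:

Scanning through the array:
Position 1 (value -6): max_ending_here = -6, max_so_far = -6
Position 2 (value 2): max_ending_here = 2, max_so_far = 2
Position 3 (value -11): max_ending_here = -9, max_so_far = 2
Position 4 (value 1): max_ending_here = 1, max_so_far = 2
Position 5 (value -13): max_ending_here = -12, max_so_far = 2
Position 6 (value 4): max_ending_here = 4, max_so_far = 4
Position 7 (value 9): max_ending_here = 13, max_so_far = 13

Maximum subarray: [4, 9]
Maximum sum: 13

The maximum subarray is [4, 9] with sum 13. This subarray runs from index 6 to index 7.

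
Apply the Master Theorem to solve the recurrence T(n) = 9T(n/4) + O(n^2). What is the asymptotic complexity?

Master Theorem for T(n) = 9T(n/4) + O(n^2):

a = 9, b = 4, c = 2
log_b(a) = log_4(9) = 1.5850

Case 3: c = 2 > log_4(9) = 1.5850
T(n) = O(n^2) = O(n^2)

For T(n) = 9T(n/4) + O(n^2): log_4(9) = 1.5850. This is Case 3 of the Master Theorem (c > log_b(a), work dominated by root), giving O(n^2).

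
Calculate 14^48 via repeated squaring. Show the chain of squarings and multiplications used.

Computing 14^48 by squaring (build up from 14^1; each line after the first costs one multiplication):

14^1 = 14
14^2 = (14^1)^2 = 14^2 = 196
14^3 = 14 * 14^2 = 14 * 196 = 2744
14^6 = (14^3)^2 = 2744^2 = 7529536
14^12 = (14^6)^2 = 7529536^2 = 56693912375296
14^24 = (14^12)^2 = 56693912375296^2 = 3214199700417740936751087616
14^48 = (14^24)^2 = 3214199700417740936751087616^2 = 10331079714165495587340637070279506584015829758908563456

Result: 10331079714165495587340637070279506584015829758908563456
Multiplications needed: 6 (6 lines after 14^1)

14^48 = 10331079714165495587340637070279506584015829758908563456. Using exponentiation by squaring, this requires 6 multiplications. The key idea: if the exponent is even, square the half-power; if odd, multiply by the base once.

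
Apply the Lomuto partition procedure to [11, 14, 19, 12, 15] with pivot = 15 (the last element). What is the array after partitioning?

Lomuto partition with pivot = 15:

Initial array: [11, 14, 19, 12, 15]

arr[0]=11 <= 15: swap with position 0, array becomes [11, 14, 19, 12, 15]
arr[1]=14 <= 15: swap with position 1, array becomes [11, 14, 19, 12, 15]
arr[2]=19 > 15: no swap
arr[3]=12 <= 15: swap with position 2, array becomes [11, 14, 12, 19, 15]

Place pivot at position 3: [11, 14, 12, 15, 19]
Pivot position: 3

After partitioning with pivot 15, the array becomes [11, 14, 12, 15, 19]. The pivot is placed at index 3. All elements to the left of the pivot are <= 15, and all elements to the right are > 15.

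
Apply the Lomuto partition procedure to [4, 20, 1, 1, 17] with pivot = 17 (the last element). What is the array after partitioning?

Lomuto partition with pivot = 17:

Initial array: [4, 20, 1, 1, 17]

arr[0]=4 <= 17: swap with position 0, array becomes [4, 20, 1, 1, 17]
arr[1]=20 > 17: no swap
arr[2]=1 <= 17: swap with position 1, array becomes [4, 1, 20, 1, 17]
arr[3]=1 <= 17: swap with position 2, array becomes [4, 1, 1, 20, 17]

Place pivot at position 3: [4, 1, 1, 17, 20]
Pivot position: 3

After partitioning with pivot 17, the array becomes [4, 1, 1, 17, 20]. The pivot is placed at index 3. All elements to the left of the pivot are <= 17, and all elements to the right are > 17.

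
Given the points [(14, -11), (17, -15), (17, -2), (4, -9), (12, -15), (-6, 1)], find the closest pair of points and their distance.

Computing all pairwise distances among 6 points:

d((14, -11), (17, -15)) = 5.0
d((14, -11), (17, -2)) = 9.4868
d((14, -11), (4, -9)) = 10.198
d((14, -11), (12, -15)) = 4.4721 <-- minimum
d((14, -11), (-6, 1)) = 23.3238
d((17, -15), (17, -2)) = 13.0
d((17, -15), (4, -9)) = 14.3178
d((17, -15), (12, -15)) = 5.0
d((17, -15), (-6, 1)) = 28.0179
d((17, -2), (4, -9)) = 14.7648
d((17, -2), (12, -15)) = 13.9284
d((17, -2), (-6, 1)) = 23.1948
d((4, -9), (12, -15)) = 10.0
d((4, -9), (-6, 1)) = 14.1421
d((12, -15), (-6, 1)) = 24.0832

Closest pair: (14, -11) and (12, -15) with distance 4.4721

The closest pair is (14, -11) and (12, -15) with Euclidean distance 4.4721. For 6 points, brute-force pairwise comparison is shown above. For large n, the divide-and-conquer algorithm (sort by x, recurse on halves, check the dividing strip) achieves O(n log n).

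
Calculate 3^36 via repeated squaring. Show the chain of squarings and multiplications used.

Computing 3^36 by squaring (build up from 3^1; each line after the first costs one multiplication):

3^1 = 3
3^2 = (3^1)^2 = 3^2 = 9
3^4 = (3^2)^2 = 9^2 = 81
3^8 = (3^4)^2 = 81^2 = 6561
3^9 = 3 * 3^8 = 3 * 6561 = 19683
3^18 = (3^9)^2 = 19683^2 = 387420489
3^36 = (3^18)^2 = 387420489^2 = 150094635296999121

Result: 150094635296999121
Multiplications needed: 6 (6 lines after 3^1)

3^36 = 150094635296999121. Using exponentiation by squaring, this requires 6 multiplications. The key idea: if the exponent is even, square the half-power; if odd, multiply by the base once.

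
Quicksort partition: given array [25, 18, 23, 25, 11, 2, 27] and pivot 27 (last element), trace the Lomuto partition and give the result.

Lomuto partition with pivot = 27:

Initial array: [25, 18, 23, 25, 11, 2, 27]

arr[0]=25 <= 27: swap with position 0, array becomes [25, 18, 23, 25, 11, 2, 27]
arr[1]=18 <= 27: swap with position 1, array becomes [25, 18, 23, 25, 11, 2, 27]
arr[2]=23 <= 27: swap with position 2, array becomes [25, 18, 23, 25, 11, 2, 27]
arr[3]=25 <= 27: swap with position 3, array becomes [25, 18, 23, 25, 11, 2, 27]
arr[4]=11 <= 27: swap with position 4, array becomes [25, 18, 23, 25, 11, 2, 27]
arr[5]=2 <= 27: swap with position 5, array becomes [25, 18, 23, 25, 11, 2, 27]

Place pivot at position 6: [25, 18, 23, 25, 11, 2, 27]
Pivot position: 6

After partitioning with pivot 27, the array becomes [25, 18, 23, 25, 11, 2, 27]. The pivot is placed at index 6. All elements to the left of the pivot are <= 27, and all elements to the right are > 27.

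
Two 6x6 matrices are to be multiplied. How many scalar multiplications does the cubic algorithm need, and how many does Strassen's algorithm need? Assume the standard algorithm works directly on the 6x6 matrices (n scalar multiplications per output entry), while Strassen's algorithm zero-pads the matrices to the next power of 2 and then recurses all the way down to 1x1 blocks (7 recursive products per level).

Matrix multiplication for 6x6 matrices:

Strassen's algorithm requires power-of-2 dimensions. Pad 6x6 to 8x8 (next power of 2).

Standard algorithm: 6^3 = 216 multiplications
Strassen's algorithm: 7^(log2(8)) = 7^3 = 343 multiplications
Difference: 216 - 343 = -127 (Strassen uses MORE here due to padding overhead — for small or just-over-power-of-2 n, padding can outweigh the per-level savings)

Standard: 216 multiplications (6^3). Strassen: 343 multiplications (7^3, after padding to 8x8). Strassen reduces 8 recursive multiplications to 7 at each level.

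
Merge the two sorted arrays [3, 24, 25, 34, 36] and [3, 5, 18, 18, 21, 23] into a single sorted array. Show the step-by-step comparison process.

Merging process:

Compare 3 vs 3: take 3 from left. Merged: [3]
Compare 24 vs 3: take 3 from right. Merged: [3, 3]
Compare 24 vs 5: take 5 from right. Merged: [3, 3, 5]
Compare 24 vs 18: take 18 from right. Merged: [3, 3, 5, 18]
Compare 24 vs 18: take 18 from right. Merged: [3, 3, 5, 18, 18]
Compare 24 vs 21: take 21 from right. Merged: [3, 3, 5, 18, 18, 21]
Compare 24 vs 23: take 23 from right. Merged: [3, 3, 5, 18, 18, 21, 23]
Append remaining from left: [24, 25, 34, 36]. Merged: [3, 3, 5, 18, 18, 21, 23, 24, 25, 34, 36]

Final merged array: [3, 3, 5, 18, 18, 21, 23, 24, 25, 34, 36]
Total comparisons: 7

The merged array is [3, 3, 5, 18, 18, 21, 23, 24, 25, 34, 36], requiring 7 comparisons. The merge step runs in O(n) time where n is the total number of elements.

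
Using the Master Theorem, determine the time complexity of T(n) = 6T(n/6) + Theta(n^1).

Master Theorem for T(n) = 6T(n/6) + O(n^1):

a = 6, b = 6, c = 1
log_b(a) = log_6(6) = 1.0000

Case 2: c = 1 = log_6(6) = 1.0000
T(n) = O(n^1 log n) = O(n log n)

For T(n) = 6T(n/6) + O(n^1): log_6(6) = 1.0000. This is Case 2 of the Master Theorem (c = log_b(a), equal work at all levels), giving O(n log n).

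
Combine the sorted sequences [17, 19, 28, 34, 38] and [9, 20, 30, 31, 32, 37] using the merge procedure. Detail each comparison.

Merging process:

Compare 17 vs 9: take 9 from right. Merged: [9]
Compare 17 vs 20: take 17 from left. Merged: [9, 17]
Compare 19 vs 20: take 19 from left. Merged: [9, 17, 19]
Compare 28 vs 20: take 20 from right. Merged: [9, 17, 19, 20]
Compare 28 vs 30: take 28 from left. Merged: [9, 17, 19, 20, 28]
Compare 34 vs 30: take 30 from right. Merged: [9, 17, 19, 20, 28, 30]
Compare 34 vs 31: take 31 from right. Merged: [9, 17, 19, 20, 28, 30, 31]
Compare 34 vs 32: take 32 from right. Merged: [9, 17, 19, 20, 28, 30, 31, 32]
Compare 34 vs 37: take 34 from left. Merged: [9, 17, 19, 20, 28, 30, 31, 32, 34]
Compare 38 vs 37: take 37 from right. Merged: [9, 17, 19, 20, 28, 30, 31, 32, 34, 37]
Append remaining from left: [38]. Merged: [9, 17, 19, 20, 28, 30, 31, 32, 34, 37, 38]

Final merged array: [9, 17, 19, 20, 28, 30, 31, 32, 34, 37, 38]
Total comparisons: 10

The merged array is [9, 17, 19, 20, 28, 30, 31, 32, 34, 37, 38], requiring 10 comparisons. The merge step runs in O(n) time where n is the total number of elements.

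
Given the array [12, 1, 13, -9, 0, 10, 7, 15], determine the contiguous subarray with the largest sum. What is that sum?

Using Kadane's algorithm on [12, 1, 13, -9, 0, 10, 7, 15]:

Scanning through the array:
Position 1 (value 1): max_ending_here = 13, max_so_far = 13
Position 2 (value 13): max_ending_here = 26, max_so_far = 26
Position 3 (value -9): max_ending_here = 17, max_so_far = 26
Position 4 (value 0): max_ending_here = 17, max_so_far = 26
Position 5 (value 10): max_ending_here = 27, max_so_far = 27
Position 6 (value 7): max_ending_here = 34, max_so_far = 34
Position 7 (value 15): max_ending_here = 49, max_so_far = 49

Maximum subarray: [12, 1, 13, -9, 0, 10, 7, 15]
Maximum sum: 49

The maximum subarray is [12, 1, 13, -9, 0, 10, 7, 15] with sum 49. This subarray runs from index 0 to index 7.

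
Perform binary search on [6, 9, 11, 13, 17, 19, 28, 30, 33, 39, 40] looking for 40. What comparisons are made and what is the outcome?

Binary search for 40 in [6, 9, 11, 13, 17, 19, 28, 30, 33, 39, 40]:

lo=0, hi=10, mid=5, arr[mid]=19 -> 19 < 40, search right half
lo=6, hi=10, mid=8, arr[mid]=33 -> 33 < 40, search right half
lo=9, hi=10, mid=9, arr[mid]=39 -> 39 < 40, search right half
lo=10, hi=10, mid=10, arr[mid]=40 -> Found target at index 10!

Binary search finds 40 at index 10 after 4 comparisons. The search repeatedly halves the search space by comparing with the middle element.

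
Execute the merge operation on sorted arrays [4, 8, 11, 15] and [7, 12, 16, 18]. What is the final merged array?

Merging process:

Compare 4 vs 7: take 4 from left. Merged: [4]
Compare 8 vs 7: take 7 from right. Merged: [4, 7]
Compare 8 vs 12: take 8 from left. Merged: [4, 7, 8]
Compare 11 vs 12: take 11 from left. Merged: [4, 7, 8, 11]
Compare 15 vs 12: take 12 from right. Merged: [4, 7, 8, 11, 12]
Compare 15 vs 16: take 15 from left. Merged: [4, 7, 8, 11, 12, 15]
Append remaining from right: [16, 18]. Merged: [4, 7, 8, 11, 12, 15, 16, 18]

Final merged array: [4, 7, 8, 11, 12, 15, 16, 18]
Total comparisons: 6

The merged array is [4, 7, 8, 11, 12, 15, 16, 18], requiring 6 comparisons. The merge step runs in O(n) time where n is the total number of elements.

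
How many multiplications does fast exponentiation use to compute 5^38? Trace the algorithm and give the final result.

Computing 5^38 by squaring (build up from 5^1; each line after the first costs one multiplication):

5^1 = 5
5^2 = (5^1)^2 = 5^2 = 25
5^4 = (5^2)^2 = 25^2 = 625
5^8 = (5^4)^2 = 625^2 = 390625
5^9 = 5 * 5^8 = 5 * 390625 = 1953125
5^18 = (5^9)^2 = 1953125^2 = 3814697265625
5^19 = 5 * 5^18 = 5 * 3814697265625 = 19073486328125
5^38 = (5^19)^2 = 19073486328125^2 = 363797880709171295166015625

Result: 363797880709171295166015625
Multiplications needed: 7 (7 lines after 5^1)

5^38 = 363797880709171295166015625. Using exponentiation by squaring, this requires 7 multiplications. The key idea: if the exponent is even, square the half-power; if odd, multiply by the base once.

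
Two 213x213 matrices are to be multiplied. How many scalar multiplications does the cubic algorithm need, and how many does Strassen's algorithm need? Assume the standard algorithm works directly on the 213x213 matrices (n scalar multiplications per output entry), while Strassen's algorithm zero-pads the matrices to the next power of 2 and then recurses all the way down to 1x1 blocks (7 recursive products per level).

Matrix multiplication for 213x213 matrices:

Strassen's algorithm requires power-of-2 dimensions. Pad 213x213 to 256x256 (next power of 2).

Standard algorithm: 213^3 = 9663597 multiplications
Strassen's algorithm: 7^(log2(256)) = 7^8 = 5764801 multiplications
Savings: 9663597 - 5764801 = 3898796 multiplications

Standard: 9663597 multiplications (213^3). Strassen: 5764801 multiplications (7^8, after padding to 256x256). Strassen reduces 8 recursive multiplications to 7 at each level.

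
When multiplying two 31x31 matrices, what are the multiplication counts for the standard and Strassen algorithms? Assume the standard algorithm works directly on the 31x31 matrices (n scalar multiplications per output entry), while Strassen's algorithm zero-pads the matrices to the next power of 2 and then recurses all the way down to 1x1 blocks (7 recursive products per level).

Matrix multiplication for 31x31 matrices:

Strassen's algorithm requires power-of-2 dimensions. Pad 31x31 to 32x32 (next power of 2).

Standard algorithm: 31^3 = 29791 multiplications
Strassen's algorithm: 7^(log2(32)) = 7^5 = 16807 multiplications
Savings: 29791 - 16807 = 12984 multiplications

Standard: 29791 multiplications (31^3). Strassen: 16807 multiplications (7^5, after padding to 32x32). Strassen reduces 8 recursive multiplications to 7 at each level.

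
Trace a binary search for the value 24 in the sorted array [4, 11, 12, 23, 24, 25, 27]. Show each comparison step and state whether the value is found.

Binary search for 24 in [4, 11, 12, 23, 24, 25, 27]:

lo=0, hi=6, mid=3, arr[mid]=23 -> 23 < 24, search right half
lo=4, hi=6, mid=5, arr[mid]=25 -> 25 > 24, search left half
lo=4, hi=4, mid=4, arr[mid]=24 -> Found target at index 4!

Binary search finds 24 at index 4 after 3 comparisons. The search repeatedly halves the search space by comparing with the middle element.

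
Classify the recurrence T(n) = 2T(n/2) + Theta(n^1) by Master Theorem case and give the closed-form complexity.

Master Theorem for T(n) = 2T(n/2) + O(n^1):

a = 2, b = 2, c = 1
log_b(a) = log_2(2) = 1.0000

Case 2: c = 1 = log_2(2) = 1.0000
T(n) = O(n^1 log n) = O(n log n)

For T(n) = 2T(n/2) + O(n^1): log_2(2) = 1.0000. This is Case 2 of the Master Theorem (c = log_b(a), equal work at all levels), giving O(n log n).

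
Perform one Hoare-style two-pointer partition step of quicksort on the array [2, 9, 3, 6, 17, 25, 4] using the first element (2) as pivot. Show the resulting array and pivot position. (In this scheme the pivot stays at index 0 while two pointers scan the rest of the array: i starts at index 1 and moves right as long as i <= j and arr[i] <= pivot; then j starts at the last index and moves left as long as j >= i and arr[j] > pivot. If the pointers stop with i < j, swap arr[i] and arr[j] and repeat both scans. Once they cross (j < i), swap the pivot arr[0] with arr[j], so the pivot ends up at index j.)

Hoare-style two-pointer partition with pivot = 2:

Initial array: [2, 9, 3, 6, 17, 25, 4]

Pointers start at i = 1, j = 6.
i ends at 1, j ends at 0: the pointers have crossed (j < i), so scanning stops.

j = 0, so swapping arr[0] with arr[j] leaves the pivot at position 0: [2, 9, 3, 6, 17, 25, 4]
Pivot position: 0

After partitioning with pivot 2, the array becomes [2, 9, 3, 6, 17, 25, 4]. The pivot is placed at index 0. All elements to the left of the pivot are <= 2, and all elements to the right are > 2.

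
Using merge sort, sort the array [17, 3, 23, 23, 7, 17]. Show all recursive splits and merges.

Merge sort trace:

Split: [17, 3, 23, 23, 7, 17] -> [17, 3, 23] and [23, 7, 17]
  Split: [17, 3, 23] -> [17] and [3, 23]
    Split: [3, 23] -> [3] and [23]
    Merge: [3] + [23] -> [3, 23]
  Merge: [17] + [3, 23] -> [3, 17, 23]
  Split: [23, 7, 17] -> [23] and [7, 17]
    Split: [7, 17] -> [7] and [17]
    Merge: [7] + [17] -> [7, 17]
  Merge: [23] + [7, 17] -> [7, 17, 23]
Merge: [3, 17, 23] + [7, 17, 23] -> [3, 7, 17, 17, 23, 23]

Final sorted array: [3, 7, 17, 17, 23, 23]

The merge sort proceeds by recursively splitting the array and merging sorted halves.
After all merges, the sorted array is [3, 7, 17, 17, 23, 23].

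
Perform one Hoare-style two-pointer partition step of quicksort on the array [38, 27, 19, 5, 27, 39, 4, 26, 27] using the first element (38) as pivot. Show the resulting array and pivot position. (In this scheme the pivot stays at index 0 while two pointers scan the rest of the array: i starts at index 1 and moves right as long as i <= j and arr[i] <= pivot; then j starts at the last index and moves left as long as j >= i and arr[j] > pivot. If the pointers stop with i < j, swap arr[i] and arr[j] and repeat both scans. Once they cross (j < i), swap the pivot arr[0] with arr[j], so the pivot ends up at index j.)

Hoare-style two-pointer partition with pivot = 38:

Initial array: [38, 27, 19, 5, 27, 39, 4, 26, 27]

Pointers start at i = 1, j = 8.
i stops at index 5 (arr[5]=39 > 38), j stops at index 8 (arr[8]=27 <= 38): swap arr[5] and arr[8], array becomes [38, 27, 19, 5, 27, 27, 4, 26, 39]
i ends at 8, j ends at 7: the pointers have crossed (j < i), so scanning stops.

Swap pivot arr[0] with arr[7] to place pivot at position 7: [26, 27, 19, 5, 27, 27, 4, 38, 39]
Pivot position: 7

After partitioning with pivot 38, the array becomes [26, 27, 19, 5, 27, 27, 4, 38, 39]. The pivot is placed at index 7. All elements to the left of the pivot are <= 38, and all elements to the right are > 38.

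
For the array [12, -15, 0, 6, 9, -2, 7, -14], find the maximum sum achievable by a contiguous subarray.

Using Kadane's algorithm on [12, -15, 0, 6, 9, -2, 7, -14]:

Scanning through the array:
Position 1 (value -15): max_ending_here = -3, max_so_far = 12
Position 2 (value 0): max_ending_here = 0, max_so_far = 12
Position 3 (value 6): max_ending_here = 6, max_so_far = 12
Position 4 (value 9): max_ending_here = 15, max_so_far = 15
Position 5 (value -2): max_ending_here = 13, max_so_far = 15
Position 6 (value 7): max_ending_here = 20, max_so_far = 20
Position 7 (value -14): max_ending_here = 6, max_so_far = 20

Maximum subarray: [0, 6, 9, -2, 7]
Maximum sum: 20

The maximum subarray is [0, 6, 9, -2, 7] with sum 20. This subarray runs from index 2 to index 6.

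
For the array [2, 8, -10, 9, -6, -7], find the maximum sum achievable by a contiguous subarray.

Using Kadane's algorithm on [2, 8, -10, 9, -6, -7]:

Scanning through the array:
Position 1 (value 8): max_ending_here = 10, max_so_far = 10
Position 2 (value -10): max_ending_here = 0, max_so_far = 10
Position 3 (value 9): max_ending_here = 9, max_so_far = 10
Position 4 (value -6): max_ending_here = 3, max_so_far = 10
Position 5 (value -7): max_ending_here = -4, max_so_far = 10

Maximum subarray: [2, 8]
Maximum sum: 10

The maximum subarray is [2, 8] with sum 10. This subarray runs from index 0 to index 1.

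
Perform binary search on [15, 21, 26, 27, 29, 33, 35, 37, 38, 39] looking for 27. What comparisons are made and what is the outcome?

Binary search for 27 in [15, 21, 26, 27, 29, 33, 35, 37, 38, 39]:

lo=0, hi=9, mid=4, arr[mid]=29 -> 29 > 27, search left half
lo=0, hi=3, mid=1, arr[mid]=21 -> 21 < 27, search right half
lo=2, hi=3, mid=2, arr[mid]=26 -> 26 < 27, search right half
lo=3, hi=3, mid=3, arr[mid]=27 -> Found target at index 3!

Binary search finds 27 at index 3 after 4 comparisons. The search repeatedly halves the search space by comparing with the middle element.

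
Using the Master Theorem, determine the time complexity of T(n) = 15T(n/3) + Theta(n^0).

Master Theorem for T(n) = 15T(n/3) + O(n^0):

a = 15, b = 3, c = 0
log_b(a) = log_3(15) = 2.4650

Case 1: c = 0 < log_3(15) = 2.4650
T(n) = O(n^(log_3 15))

For T(n) = 15T(n/3) + O(n^0): log_3(15) = 2.4650. This is Case 1 of the Master Theorem (c < log_b(a), work dominated by leaves), giving O(n^(log_3 15)).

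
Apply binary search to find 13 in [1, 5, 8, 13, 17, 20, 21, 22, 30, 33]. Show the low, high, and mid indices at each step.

Binary search for 13 in [1, 5, 8, 13, 17, 20, 21, 22, 30, 33]:

lo=0, hi=9, mid=4, arr[mid]=17 -> 17 > 13, search left half
lo=0, hi=3, mid=1, arr[mid]=5 -> 5 < 13, search right half
lo=2, hi=3, mid=2, arr[mid]=8 -> 8 < 13, search right half
lo=3, hi=3, mid=3, arr[mid]=13 -> Found target at index 3!

Binary search finds 13 at index 3 after 4 comparisons. The search repeatedly halves the search space by comparing with the middle element.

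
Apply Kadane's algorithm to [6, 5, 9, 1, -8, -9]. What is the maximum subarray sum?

Using Kadane's algorithm on [6, 5, 9, 1, -8, -9]:

Scanning through the array:
Position 1 (value 5): max_ending_here = 11, max_so_far = 11
Position 2 (value 9): max_ending_here = 20, max_so_far = 20
Position 3 (value 1): max_ending_here = 21, max_so_far = 21
Position 4 (value -8): max_ending_here = 13, max_so_far = 21
Position 5 (value -9): max_ending_here = 4, max_so_far = 21

Maximum subarray: [6, 5, 9, 1]
Maximum sum: 21

The maximum subarray is [6, 5, 9, 1] with sum 21. This subarray runs from index 0 to index 3.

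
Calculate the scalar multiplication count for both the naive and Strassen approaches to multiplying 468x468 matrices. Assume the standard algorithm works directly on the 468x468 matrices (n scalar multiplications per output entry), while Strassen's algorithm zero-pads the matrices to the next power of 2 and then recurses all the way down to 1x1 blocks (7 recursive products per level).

Matrix multiplication for 468x468 matrices:

Strassen's algorithm requires power-of-2 dimensions. Pad 468x468 to 512x512 (next power of 2).

Standard algorithm: 468^3 = 102503232 multiplications
Strassen's algorithm: 7^(log2(512)) = 7^9 = 40353607 multiplications
Savings: 102503232 - 40353607 = 62149625 multiplications

Standard: 102503232 multiplications (468^3). Strassen: 40353607 multiplications (7^9, after padding to 512x512). Strassen reduces 8 recursive multiplications to 7 at each level.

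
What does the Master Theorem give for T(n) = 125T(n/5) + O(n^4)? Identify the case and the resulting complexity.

Master Theorem for T(n) = 125T(n/5) + O(n^4):

a = 125, b = 5, c = 4
log_b(a) = log_5(125) = 3.0000

Case 3: c = 4 > log_5(125) = 3.0000
T(n) = O(n^4) = O(n^4)

For T(n) = 125T(n/5) + O(n^4): log_5(125) = 3.0000. This is Case 3 of the Master Theorem (c > log_b(a), work dominated by root), giving O(n^4).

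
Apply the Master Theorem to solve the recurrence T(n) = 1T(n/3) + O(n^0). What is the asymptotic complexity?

Master Theorem for T(n) = 1T(n/3) + O(n^0):

a = 1, b = 3, c = 0
log_b(a) = log_3(1) = 0.0000

Case 2: c = 0 = log_3(1) = 0.0000
T(n) = O(n^0 log n) = O(log n)

For T(n) = 1T(n/3) + O(n^0): log_3(1) = 0.0000. This is Case 2 of the Master Theorem (c = log_b(a), equal work at all levels), giving O(log n).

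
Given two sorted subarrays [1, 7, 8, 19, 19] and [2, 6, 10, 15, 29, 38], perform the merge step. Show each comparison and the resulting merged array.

Merging process:

Compare 1 vs 2: take 1 from left. Merged: [1]
Compare 7 vs 2: take 2 from right. Merged: [1, 2]
Compare 7 vs 6: take 6 from right. Merged: [1, 2, 6]
Compare 7 vs 10: take 7 from left. Merged: [1, 2, 6, 7]
Compare 8 vs 10: take 8 from left. Merged: [1, 2, 6, 7, 8]
Compare 19 vs 10: take 10 from right. Merged: [1, 2, 6, 7, 8, 10]
Compare 19 vs 15: take 15 from right. Merged: [1, 2, 6, 7, 8, 10, 15]
Compare 19 vs 29: take 19 from left. Merged: [1, 2, 6, 7, 8, 10, 15, 19]
Compare 19 vs 29: take 19 from left. Merged: [1, 2, 6, 7, 8, 10, 15, 19, 19]
Append remaining from right: [29, 38]. Merged: [1, 2, 6, 7, 8, 10, 15, 19, 19, 29, 38]

Final merged array: [1, 2, 6, 7, 8, 10, 15, 19, 19, 29, 38]
Total comparisons: 9

The merged array is [1, 2, 6, 7, 8, 10, 15, 19, 19, 29, 38], requiring 9 comparisons. The merge step runs in O(n) time where n is the total number of elements.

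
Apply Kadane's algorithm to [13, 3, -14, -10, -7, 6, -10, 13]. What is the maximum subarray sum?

Using Kadane's algorithm on [13, 3, -14, -10, -7, 6, -10, 13]:

Scanning through the array:
Position 1 (value 3): max_ending_here = 16, max_so_far = 16
Position 2 (value -14): max_ending_here = 2, max_so_far = 16
Position 3 (value -10): max_ending_here = -8, max_so_far = 16
Position 4 (value -7): max_ending_here = -7, max_so_far = 16
Position 5 (value 6): max_ending_here = 6, max_so_far = 16
Position 6 (value -10): max_ending_here = -4, max_so_far = 16
Position 7 (value 13): max_ending_here = 13, max_so_far = 16

Maximum subarray: [13, 3]
Maximum sum: 16

The maximum subarray is [13, 3] with sum 16. This subarray runs from index 0 to index 1.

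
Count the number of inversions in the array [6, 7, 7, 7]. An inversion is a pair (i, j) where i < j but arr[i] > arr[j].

Finding inversions in [6, 7, 7, 7]:


Total inversions: 0

The array has 0 inversions. It is already sorted.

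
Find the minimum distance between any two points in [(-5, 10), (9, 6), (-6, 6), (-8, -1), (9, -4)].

Computing all pairwise distances among 5 points:

d((-5, 10), (9, 6)) = 14.5602
d((-5, 10), (-6, 6)) = 4.1231 <-- minimum
d((-5, 10), (-8, -1)) = 11.4018
d((-5, 10), (9, -4)) = 19.799
d((9, 6), (-6, 6)) = 15.0
d((9, 6), (-8, -1)) = 18.3848
d((9, 6), (9, -4)) = 10.0
d((-6, 6), (-8, -1)) = 7.2801
d((-6, 6), (9, -4)) = 18.0278
d((-8, -1), (9, -4)) = 17.2627

Closest pair: (-5, 10) and (-6, 6) with distance 4.1231

The closest pair is (-5, 10) and (-6, 6) with Euclidean distance 4.1231. For 5 points, brute-force pairwise comparison is shown above. For large n, the divide-and-conquer algorithm (sort by x, recurse on halves, check the dividing strip) achieves O(n log n).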